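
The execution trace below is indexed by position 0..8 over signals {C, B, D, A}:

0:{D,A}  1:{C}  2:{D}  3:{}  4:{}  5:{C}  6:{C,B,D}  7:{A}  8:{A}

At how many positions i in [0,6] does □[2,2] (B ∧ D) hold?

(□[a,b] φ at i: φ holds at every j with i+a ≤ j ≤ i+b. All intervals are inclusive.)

Evaluate at each i in [0,6]:
  i=0: ✗ (fails at j=2)
  i=1: ✗ (fails at j=3)
  i=2: ✗ (fails at j=4)
  i=3: ✗ (fails at j=5)
  i=4: ✓ (all of [6,6])
  i=5: ✗ (fails at j=7)
  i=6: ✗ (fails at j=8)
Positions where it holds: {4} → 1.

1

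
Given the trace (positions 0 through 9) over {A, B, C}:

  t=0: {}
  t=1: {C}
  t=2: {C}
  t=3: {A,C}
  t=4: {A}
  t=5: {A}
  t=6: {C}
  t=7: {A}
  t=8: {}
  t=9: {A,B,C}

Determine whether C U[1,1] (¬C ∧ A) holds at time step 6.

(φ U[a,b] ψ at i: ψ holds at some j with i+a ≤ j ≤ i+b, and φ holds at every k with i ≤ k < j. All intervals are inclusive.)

Holds

Need some j in [7,7] with (¬C ∧ A), and C at every k in [6,j-1].
  j=7: (¬C ∧ A) holds; C holds at every k in [6,6] → satisfied.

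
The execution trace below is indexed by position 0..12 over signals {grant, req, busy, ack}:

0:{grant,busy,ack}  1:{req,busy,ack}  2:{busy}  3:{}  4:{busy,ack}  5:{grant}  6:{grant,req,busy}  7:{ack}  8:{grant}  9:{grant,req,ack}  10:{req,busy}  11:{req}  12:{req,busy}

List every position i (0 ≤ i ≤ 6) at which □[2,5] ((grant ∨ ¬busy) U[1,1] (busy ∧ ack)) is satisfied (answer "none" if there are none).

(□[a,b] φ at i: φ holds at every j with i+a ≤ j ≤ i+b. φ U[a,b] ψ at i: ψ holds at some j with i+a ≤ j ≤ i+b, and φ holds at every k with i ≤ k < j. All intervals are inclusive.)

Evaluate at each i in [0,6]:
  i=0: ✗ (fails at j=2)
  i=1: ✗ (fails at j=4)
  i=2: ✗ (fails at j=4)
  i=3: ✗ (fails at j=5)
  i=4: ✗ (fails at j=6)
  i=5: ✗ (fails at j=7)
  i=6: ✗ (fails at j=8)

none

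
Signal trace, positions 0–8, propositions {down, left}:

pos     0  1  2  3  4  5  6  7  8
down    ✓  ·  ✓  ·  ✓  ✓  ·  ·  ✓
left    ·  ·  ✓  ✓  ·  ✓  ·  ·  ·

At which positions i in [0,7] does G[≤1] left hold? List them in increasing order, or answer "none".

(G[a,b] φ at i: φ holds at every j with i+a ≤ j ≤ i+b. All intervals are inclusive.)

Evaluate at each i in [0,7]:
  i=0: ✗ (fails at j=0)
  i=1: ✗ (fails at j=1)
  i=2: ✓ (all of [2,3])
  i=3: ✗ (fails at j=4)
  i=4: ✗ (fails at j=4)
  i=5: ✗ (fails at j=6)
  i=6: ✗ (fails at j=6)
  i=7: ✗ (fails at j=7)

2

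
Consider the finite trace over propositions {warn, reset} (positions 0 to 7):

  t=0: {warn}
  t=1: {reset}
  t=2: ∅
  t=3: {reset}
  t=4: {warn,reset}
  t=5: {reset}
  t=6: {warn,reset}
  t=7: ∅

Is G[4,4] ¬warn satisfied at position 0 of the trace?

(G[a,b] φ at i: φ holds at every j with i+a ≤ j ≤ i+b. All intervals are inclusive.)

Check ¬warn at every j in [4,4]:
  j=4: false
Fails at j=4 → formula fails.

Does not hold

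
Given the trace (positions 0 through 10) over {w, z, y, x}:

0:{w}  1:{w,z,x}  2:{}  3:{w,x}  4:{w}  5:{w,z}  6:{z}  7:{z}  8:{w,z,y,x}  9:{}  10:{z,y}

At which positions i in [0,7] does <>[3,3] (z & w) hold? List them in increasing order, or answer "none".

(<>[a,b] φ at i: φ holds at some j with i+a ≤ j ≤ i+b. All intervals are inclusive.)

2, 5

Evaluate at each i in [0,7]:
  i=0: ✗ (none in [3,3])
  i=1: ✗ (none in [4,4])
  i=2: ✓ (witness j=5)
  i=3: ✗ (none in [6,6])
  i=4: ✗ (none in [7,7])
  i=5: ✓ (witness j=8)
  i=6: ✗ (none in [9,9])
  i=7: ✗ (none in [10,10])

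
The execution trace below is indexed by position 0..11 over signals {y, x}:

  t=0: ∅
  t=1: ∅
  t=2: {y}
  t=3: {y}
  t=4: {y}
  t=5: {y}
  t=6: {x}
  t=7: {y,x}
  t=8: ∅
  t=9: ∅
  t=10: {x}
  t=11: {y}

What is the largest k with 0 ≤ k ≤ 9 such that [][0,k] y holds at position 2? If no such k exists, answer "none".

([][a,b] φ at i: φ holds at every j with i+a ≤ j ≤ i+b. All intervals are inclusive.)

y must hold from j=2 onward; find where it first fails.
  j=2: holds
  j=3: holds
  j=4: holds
  j=5: holds
  j=6: fails
Holds on [2,5], so largest k = 3.

3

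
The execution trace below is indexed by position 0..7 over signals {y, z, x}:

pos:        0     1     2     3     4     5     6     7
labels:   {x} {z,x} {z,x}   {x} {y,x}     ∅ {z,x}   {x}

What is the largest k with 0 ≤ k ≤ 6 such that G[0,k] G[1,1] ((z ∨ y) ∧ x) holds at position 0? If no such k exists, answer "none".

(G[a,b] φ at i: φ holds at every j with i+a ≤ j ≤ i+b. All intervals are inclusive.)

1

G[1,1] ((z ∨ y) ∧ x) must hold from j=0 onward; find where it first fails.
  j=0: holds
  j=1: holds
  j=2: fails
Holds on [0,1], so largest k = 1.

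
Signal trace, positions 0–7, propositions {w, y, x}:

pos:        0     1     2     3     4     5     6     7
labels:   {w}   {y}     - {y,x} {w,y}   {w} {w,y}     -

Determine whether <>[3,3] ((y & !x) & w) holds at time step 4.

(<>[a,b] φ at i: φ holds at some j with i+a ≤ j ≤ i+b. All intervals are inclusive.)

Check ((y & !x) & w) at each j in [7,7]:
  j=7: false
No position in the window satisfies it → formula fails.

No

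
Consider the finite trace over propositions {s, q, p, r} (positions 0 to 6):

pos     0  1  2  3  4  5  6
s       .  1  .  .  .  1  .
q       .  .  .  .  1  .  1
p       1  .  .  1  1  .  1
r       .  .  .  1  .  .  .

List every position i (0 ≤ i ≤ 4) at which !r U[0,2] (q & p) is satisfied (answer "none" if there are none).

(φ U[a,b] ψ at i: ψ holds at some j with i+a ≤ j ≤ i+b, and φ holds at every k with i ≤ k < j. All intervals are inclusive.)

Evaluate at each i in [0,4]:
  i=0: ✗ (no rhs in [0,2])
  i=1: ✗ (no rhs in [1,3])
  i=2: ✗ (lhs fails at k=3 before rhs at j=4)
  i=3: ✗ (lhs fails at k=3 before rhs at j=4)
  i=4: ✓ (rhs at j=4)

4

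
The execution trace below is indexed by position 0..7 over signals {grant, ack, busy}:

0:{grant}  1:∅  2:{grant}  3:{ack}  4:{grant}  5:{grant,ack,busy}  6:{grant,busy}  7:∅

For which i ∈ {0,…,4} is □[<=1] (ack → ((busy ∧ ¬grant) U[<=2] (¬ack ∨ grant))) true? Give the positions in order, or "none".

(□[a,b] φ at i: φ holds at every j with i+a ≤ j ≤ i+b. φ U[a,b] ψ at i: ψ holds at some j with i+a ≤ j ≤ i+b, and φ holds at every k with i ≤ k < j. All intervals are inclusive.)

0, 1, 4

Evaluate at each i in [0,4]:
  i=0: ✓ (all of [0,1])
  i=1: ✓ (all of [1,2])
  i=2: ✗ (fails at j=3)
  i=3: ✗ (fails at j=3)
  i=4: ✓ (all of [4,5])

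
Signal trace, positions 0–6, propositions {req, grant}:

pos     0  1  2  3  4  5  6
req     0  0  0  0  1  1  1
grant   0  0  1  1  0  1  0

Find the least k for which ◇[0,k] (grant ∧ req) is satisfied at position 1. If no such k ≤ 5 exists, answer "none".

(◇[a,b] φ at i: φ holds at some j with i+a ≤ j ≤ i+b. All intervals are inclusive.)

4

Scan j = 1,2,… for (grant ∧ req):
  j=1: fails
  j=2: fails
  j=3: fails
  j=4: fails
  j=5: holds
First hit at j=5, so smallest k = 5-1 = 4.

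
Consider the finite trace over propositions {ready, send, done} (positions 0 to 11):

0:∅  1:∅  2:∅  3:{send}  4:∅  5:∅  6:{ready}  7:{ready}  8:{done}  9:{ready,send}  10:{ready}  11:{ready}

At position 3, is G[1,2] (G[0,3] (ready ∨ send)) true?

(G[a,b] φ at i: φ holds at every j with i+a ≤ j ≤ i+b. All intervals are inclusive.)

False

Check G[0,3] (ready ∨ send) at every j in [4,5]:
  j=4: fails at 4
  j=5: fails at 5
Fails at j=4 → formula fails.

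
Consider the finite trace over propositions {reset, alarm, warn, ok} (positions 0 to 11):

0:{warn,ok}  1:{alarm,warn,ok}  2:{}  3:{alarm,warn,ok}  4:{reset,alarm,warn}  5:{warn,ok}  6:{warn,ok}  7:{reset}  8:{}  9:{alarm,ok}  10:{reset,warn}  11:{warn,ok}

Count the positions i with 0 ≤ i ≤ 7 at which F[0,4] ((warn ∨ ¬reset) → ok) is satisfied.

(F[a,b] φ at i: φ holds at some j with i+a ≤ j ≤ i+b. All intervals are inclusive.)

8

Evaluate at each i in [0,7]:
  i=0: ✓ (witness j=0)
  i=1: ✓ (witness j=1)
  i=2: ✓ (witness j=3)
  i=3: ✓ (witness j=3)
  i=4: ✓ (witness j=5)
  i=5: ✓ (witness j=5)
  i=6: ✓ (witness j=6)
  i=7: ✓ (witness j=7)
Positions where it holds: {0, 1, 2, 3, 4, 5, 6, 7} → 8.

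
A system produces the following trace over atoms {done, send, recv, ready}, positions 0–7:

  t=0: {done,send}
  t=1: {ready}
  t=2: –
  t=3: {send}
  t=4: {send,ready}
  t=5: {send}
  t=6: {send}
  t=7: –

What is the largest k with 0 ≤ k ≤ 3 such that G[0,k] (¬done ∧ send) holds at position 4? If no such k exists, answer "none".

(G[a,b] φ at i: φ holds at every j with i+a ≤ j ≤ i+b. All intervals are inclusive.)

(¬done ∧ send) must hold from j=4 onward; find where it first fails.
  j=4: holds
  j=5: holds
  j=6: holds
  j=7: fails
Holds on [4,6], so largest k = 2.

2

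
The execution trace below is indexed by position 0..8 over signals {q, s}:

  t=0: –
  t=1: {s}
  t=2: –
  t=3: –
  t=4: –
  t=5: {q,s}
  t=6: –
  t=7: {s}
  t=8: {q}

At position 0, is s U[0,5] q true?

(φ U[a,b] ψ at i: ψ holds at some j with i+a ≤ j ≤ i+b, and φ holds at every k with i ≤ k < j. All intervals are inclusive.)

Need some j in [0,5] with q, and s at every k in [0,j-1].
  j=0: q false.
  j=1: q false.
  j=2: q false.
  j=3: q false.
  j=4: q false.
  j=5: q holds, but s fails at k=0 → not this j.
No j in the window works → until fails.

False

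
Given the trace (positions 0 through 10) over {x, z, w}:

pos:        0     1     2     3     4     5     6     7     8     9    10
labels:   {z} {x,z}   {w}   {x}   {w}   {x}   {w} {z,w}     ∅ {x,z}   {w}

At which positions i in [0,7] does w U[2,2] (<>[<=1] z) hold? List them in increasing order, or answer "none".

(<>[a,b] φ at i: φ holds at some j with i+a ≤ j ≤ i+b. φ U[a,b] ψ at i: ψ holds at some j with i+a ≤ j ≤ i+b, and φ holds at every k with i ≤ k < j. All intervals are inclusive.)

6

Evaluate at each i in [0,7]:
  i=0: ✗ (no rhs in [2,2])
  i=1: ✗ (no rhs in [3,3])
  i=2: ✗ (no rhs in [4,4])
  i=3: ✗ (no rhs in [5,5])
  i=4: ✗ (lhs fails at k=5 before rhs at j=6)
  i=5: ✗ (lhs fails at k=5 before rhs at j=7)
  i=6: ✓ (rhs at j=8; lhs holds on [6,7])
  i=7: ✗ (lhs fails at k=8 before rhs at j=9)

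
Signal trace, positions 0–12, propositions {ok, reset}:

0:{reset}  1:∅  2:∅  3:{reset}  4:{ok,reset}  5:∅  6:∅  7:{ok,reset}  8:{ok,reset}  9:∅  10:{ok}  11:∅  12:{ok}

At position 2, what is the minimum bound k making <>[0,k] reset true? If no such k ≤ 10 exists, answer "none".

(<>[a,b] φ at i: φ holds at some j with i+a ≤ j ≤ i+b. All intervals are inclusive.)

Scan j = 2,3,… for reset:
  j=2: fails
  j=3: holds
First hit at j=3, so smallest k = 3-2 = 1.

1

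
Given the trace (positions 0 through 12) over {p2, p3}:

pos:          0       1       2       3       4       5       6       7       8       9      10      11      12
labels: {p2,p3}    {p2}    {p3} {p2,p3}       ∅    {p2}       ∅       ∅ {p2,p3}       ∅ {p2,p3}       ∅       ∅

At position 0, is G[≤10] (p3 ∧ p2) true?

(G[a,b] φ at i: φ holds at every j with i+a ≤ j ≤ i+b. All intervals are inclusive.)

Does not hold

Check (p3 ∧ p2) at every j in [0,10]:
  j=0: true
  j=1: false
  j=2: false
  j=3: true
  j=4: false
  j=5: false
  j=6: false
  j=7: false
  j=8: true
  j=9: false
  j=10: true
Fails at j=1 → formula fails.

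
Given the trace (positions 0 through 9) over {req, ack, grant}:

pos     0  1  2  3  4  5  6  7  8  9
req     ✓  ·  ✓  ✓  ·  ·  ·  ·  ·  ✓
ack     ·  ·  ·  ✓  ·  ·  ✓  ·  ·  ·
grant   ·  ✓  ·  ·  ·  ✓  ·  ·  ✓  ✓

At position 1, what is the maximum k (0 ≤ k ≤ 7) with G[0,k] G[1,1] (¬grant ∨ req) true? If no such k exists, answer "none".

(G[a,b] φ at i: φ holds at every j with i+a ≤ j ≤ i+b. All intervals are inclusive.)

2

G[1,1] (¬grant ∨ req) must hold from j=1 onward; find where it first fails.
  j=1: holds
  j=2: holds
  j=3: holds
  j=4: fails
Holds on [1,3], so largest k = 2.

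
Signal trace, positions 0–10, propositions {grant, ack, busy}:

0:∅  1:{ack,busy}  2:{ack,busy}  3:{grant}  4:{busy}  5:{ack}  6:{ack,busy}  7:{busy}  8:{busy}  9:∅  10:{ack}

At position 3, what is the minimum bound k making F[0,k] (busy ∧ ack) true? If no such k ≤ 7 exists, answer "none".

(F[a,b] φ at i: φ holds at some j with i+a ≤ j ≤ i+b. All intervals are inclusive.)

Scan j = 3,4,… for (busy ∧ ack):
  j=3: fails
  j=4: fails
  j=5: fails
  j=6: holds
First hit at j=6, so smallest k = 6-3 = 3.

3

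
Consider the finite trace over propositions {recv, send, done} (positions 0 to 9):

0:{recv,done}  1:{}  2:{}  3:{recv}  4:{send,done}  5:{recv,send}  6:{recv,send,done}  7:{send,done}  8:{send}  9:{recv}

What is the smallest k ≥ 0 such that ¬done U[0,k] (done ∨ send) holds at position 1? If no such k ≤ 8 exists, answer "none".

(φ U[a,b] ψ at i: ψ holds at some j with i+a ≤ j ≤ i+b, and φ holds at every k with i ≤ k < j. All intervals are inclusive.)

3

Need earliest j ≥ 1 with (done ∨ send), and ¬done at every k in [1,j-1].
  j=1: rhs fails.
  j=2: rhs fails.
  j=3: rhs fails.
  j=4: rhs holds; lhs holds on [1,3]. k = 3.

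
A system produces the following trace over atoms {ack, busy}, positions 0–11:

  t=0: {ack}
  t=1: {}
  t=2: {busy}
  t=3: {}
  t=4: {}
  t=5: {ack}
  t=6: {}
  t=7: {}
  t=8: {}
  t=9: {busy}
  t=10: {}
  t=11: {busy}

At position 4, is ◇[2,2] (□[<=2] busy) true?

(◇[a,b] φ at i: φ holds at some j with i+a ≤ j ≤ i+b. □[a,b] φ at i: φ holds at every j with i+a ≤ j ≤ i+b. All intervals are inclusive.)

Check □[<=2] busy at each j in [6,6]:
  j=6: fails at 6
No position in the window satisfies it → formula fails.

False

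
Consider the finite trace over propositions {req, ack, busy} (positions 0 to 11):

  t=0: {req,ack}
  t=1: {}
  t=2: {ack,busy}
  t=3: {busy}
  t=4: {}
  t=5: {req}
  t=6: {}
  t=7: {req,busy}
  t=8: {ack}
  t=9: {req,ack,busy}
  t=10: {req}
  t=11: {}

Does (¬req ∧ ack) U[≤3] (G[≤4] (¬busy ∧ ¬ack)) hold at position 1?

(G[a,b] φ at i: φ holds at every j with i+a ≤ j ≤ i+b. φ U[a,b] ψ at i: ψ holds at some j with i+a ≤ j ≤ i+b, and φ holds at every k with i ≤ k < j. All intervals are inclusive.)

Need some j in [1,4] with G[≤4] (¬busy ∧ ¬ack), and (¬req ∧ ack) at every k in [1,j-1].
  j=1: G[≤4] (¬busy ∧ ¬ack) — fails at 2.
  j=2: G[≤4] (¬busy ∧ ¬ack) — fails at 2.
  j=3: G[≤4] (¬busy ∧ ¬ack) — fails at 3.
  j=4: G[≤4] (¬busy ∧ ¬ack) — fails at 7.
No j in the window works → until fails.

False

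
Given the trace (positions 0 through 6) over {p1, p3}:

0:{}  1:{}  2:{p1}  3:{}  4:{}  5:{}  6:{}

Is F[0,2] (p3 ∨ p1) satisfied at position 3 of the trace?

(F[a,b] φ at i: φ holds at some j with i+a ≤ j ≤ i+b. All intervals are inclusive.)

No

Check (p3 ∨ p1) at each j in [3,5]:
  j=3: false
  j=4: false
  j=5: false
No position in the window satisfies it → formula fails.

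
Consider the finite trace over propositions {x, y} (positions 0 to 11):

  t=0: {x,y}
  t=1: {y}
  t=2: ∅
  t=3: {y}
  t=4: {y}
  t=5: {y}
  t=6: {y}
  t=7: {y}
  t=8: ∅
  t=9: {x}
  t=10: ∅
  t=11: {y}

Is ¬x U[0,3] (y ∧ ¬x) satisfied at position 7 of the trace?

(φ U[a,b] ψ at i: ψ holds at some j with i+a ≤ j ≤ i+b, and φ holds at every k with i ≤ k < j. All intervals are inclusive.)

Yes

Need some j in [7,10] with (y ∧ ¬x), and ¬x at every k in [7,j-1].
  j=7: (y ∧ ¬x) holds; no prefix to check → satisfied.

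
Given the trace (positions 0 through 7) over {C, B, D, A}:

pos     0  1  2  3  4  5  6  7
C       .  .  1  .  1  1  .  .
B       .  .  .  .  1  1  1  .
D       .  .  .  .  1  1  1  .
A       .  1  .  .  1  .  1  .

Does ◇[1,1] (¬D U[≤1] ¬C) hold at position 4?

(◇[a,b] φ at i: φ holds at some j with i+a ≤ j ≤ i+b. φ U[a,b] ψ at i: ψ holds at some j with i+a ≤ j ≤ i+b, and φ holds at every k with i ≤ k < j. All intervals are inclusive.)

Check (¬D U[≤1] ¬C) at each j in [5,5]:
  j=5: fails
No position in the window satisfies it → formula fails.

Does not hold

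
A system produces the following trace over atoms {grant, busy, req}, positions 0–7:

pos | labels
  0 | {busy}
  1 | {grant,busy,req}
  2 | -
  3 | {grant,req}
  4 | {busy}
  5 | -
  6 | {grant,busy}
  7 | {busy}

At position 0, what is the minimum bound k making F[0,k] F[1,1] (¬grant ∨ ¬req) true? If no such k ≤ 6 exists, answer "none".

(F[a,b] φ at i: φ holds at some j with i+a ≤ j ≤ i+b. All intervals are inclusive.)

Scan j = 0,1,… for F[1,1] (¬grant ∨ ¬req):
  j=0: fails
  j=1: holds
First hit at j=1, so smallest k = 1-0 = 1.

1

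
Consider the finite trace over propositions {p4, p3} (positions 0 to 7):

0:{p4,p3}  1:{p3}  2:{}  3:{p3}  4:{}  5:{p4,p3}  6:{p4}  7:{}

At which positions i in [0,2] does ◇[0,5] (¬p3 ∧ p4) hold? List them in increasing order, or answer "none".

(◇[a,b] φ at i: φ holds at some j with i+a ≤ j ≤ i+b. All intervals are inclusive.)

Evaluate at each i in [0,2]:
  i=0: ✗ (none in [0,5])
  i=1: ✓ (witness j=6)
  i=2: ✓ (witness j=6)

1, 2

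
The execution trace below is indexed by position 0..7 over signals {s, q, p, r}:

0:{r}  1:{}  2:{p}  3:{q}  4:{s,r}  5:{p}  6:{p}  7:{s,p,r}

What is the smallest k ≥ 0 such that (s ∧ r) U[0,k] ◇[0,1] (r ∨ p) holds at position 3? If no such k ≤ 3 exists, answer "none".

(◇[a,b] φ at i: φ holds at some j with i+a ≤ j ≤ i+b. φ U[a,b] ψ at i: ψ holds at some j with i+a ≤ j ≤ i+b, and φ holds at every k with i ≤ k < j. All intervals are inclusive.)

0

Need earliest j ≥ 3 with ◇[0,1] (r ∨ p), and (s ∧ r) at every k in [3,j-1].
  j=3: rhs holds (empty prefix). k = 0.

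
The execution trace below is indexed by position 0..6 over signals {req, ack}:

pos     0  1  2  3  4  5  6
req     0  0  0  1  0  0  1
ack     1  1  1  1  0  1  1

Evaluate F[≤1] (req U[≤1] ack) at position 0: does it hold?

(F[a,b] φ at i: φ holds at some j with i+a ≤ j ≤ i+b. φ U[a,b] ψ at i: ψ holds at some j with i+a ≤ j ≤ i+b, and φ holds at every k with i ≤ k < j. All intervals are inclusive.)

Holds

Check (req U[≤1] ack) at each j in [0,1]:
  j=0: holds
  j=1: holds
Found at j=0 → formula holds.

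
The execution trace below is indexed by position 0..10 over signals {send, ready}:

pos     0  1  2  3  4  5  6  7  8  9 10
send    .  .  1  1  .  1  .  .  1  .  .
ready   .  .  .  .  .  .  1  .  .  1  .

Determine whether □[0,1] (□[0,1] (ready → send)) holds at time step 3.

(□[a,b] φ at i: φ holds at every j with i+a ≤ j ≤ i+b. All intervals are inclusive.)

Check □[0,1] (ready → send) at every j in [3,4]:
  j=3: holds on [3,4]
  j=4: holds on [4,5]
All positions satisfy it → formula holds.

True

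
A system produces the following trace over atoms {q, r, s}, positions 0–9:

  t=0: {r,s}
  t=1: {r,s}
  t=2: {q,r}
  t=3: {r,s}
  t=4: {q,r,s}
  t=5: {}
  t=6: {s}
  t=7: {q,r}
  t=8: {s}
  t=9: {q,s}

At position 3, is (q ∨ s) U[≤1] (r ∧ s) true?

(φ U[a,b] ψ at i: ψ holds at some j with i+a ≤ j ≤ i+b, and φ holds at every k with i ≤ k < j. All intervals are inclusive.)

Need some j in [3,4] with (r ∧ s), and (q ∨ s) at every k in [3,j-1].
  j=3: (r ∧ s) holds; no prefix to check → satisfied.

Holds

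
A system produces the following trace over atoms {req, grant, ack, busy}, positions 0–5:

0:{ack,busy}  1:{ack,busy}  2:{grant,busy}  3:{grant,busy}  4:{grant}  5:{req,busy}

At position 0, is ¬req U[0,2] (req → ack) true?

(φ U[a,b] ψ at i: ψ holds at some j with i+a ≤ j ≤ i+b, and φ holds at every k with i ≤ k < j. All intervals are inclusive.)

Holds

Need some j in [0,2] with (req → ack), and ¬req at every k in [0,j-1].
  j=0: (req → ack) holds; no prefix to check → satisfied.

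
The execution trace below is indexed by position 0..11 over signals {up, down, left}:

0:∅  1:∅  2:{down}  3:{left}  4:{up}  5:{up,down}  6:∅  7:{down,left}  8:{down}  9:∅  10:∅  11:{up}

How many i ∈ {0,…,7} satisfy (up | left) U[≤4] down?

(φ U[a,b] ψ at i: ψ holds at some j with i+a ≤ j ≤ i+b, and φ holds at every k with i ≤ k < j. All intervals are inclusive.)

5

Evaluate at each i in [0,7]:
  i=0: ✗ (lhs fails at k=0 before rhs at j=2)
  i=1: ✗ (lhs fails at k=1 before rhs at j=2)
  i=2: ✓ (rhs at j=2)
  i=3: ✓ (rhs at j=5; lhs holds on [3,4])
  i=4: ✓ (rhs at j=5; lhs holds on [4,4])
  i=5: ✓ (rhs at j=5)
  i=6: ✗ (lhs fails at k=6 before rhs at j=7)
  i=7: ✓ (rhs at j=7)
Positions where it holds: {2, 3, 4, 5, 7} → 5.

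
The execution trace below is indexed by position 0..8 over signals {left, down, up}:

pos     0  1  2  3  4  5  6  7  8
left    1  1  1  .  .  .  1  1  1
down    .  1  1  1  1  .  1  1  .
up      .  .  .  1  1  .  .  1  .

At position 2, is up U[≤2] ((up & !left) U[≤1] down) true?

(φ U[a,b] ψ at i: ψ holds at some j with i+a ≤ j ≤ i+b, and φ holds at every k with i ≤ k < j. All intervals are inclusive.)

Need some j in [2,4] with ((up & !left) U[≤1] down), and up at every k in [2,j-1].
  j=2: ((up & !left) U[≤1] down) holds; no prefix to check → satisfied.

True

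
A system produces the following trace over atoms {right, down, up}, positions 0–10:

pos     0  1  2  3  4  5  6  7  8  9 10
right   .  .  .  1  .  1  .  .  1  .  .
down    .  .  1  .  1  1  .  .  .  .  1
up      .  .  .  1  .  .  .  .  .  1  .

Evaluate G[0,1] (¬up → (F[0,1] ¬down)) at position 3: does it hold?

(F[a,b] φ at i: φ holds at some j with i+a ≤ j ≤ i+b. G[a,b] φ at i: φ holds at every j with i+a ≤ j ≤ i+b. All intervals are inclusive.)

Check (¬up → (F[0,1] ¬down)) at every j in [3,4]:
  j=3: antecedent false → ✓
  j=4: antecedent true; consequent fails (none in [4,5]) → ✗
Fails at j=4 → formula fails.

Does not hold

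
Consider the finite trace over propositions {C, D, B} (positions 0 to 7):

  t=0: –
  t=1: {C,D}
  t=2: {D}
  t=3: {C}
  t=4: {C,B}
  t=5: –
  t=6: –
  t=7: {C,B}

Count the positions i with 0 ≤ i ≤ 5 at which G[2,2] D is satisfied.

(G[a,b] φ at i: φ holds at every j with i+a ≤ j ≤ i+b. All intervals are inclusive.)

1

Evaluate at each i in [0,5]:
  i=0: ✓ (all of [2,2])
  i=1: ✗ (fails at j=3)
  i=2: ✗ (fails at j=4)
  i=3: ✗ (fails at j=5)
  i=4: ✗ (fails at j=6)
  i=5: ✗ (fails at j=7)
Positions where it holds: {0} → 1.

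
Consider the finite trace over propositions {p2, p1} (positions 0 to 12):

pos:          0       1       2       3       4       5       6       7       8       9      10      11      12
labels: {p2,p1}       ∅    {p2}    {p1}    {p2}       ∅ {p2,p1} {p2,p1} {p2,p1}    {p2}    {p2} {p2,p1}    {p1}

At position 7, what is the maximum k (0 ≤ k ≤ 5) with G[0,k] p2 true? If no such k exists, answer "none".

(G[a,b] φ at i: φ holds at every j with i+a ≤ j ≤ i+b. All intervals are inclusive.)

4

p2 must hold from j=7 onward; find where it first fails.
  j=7: holds
  j=8: holds
  j=9: holds
  j=10: holds
  j=11: holds
  j=12: fails
Holds on [7,11], so largest k = 4.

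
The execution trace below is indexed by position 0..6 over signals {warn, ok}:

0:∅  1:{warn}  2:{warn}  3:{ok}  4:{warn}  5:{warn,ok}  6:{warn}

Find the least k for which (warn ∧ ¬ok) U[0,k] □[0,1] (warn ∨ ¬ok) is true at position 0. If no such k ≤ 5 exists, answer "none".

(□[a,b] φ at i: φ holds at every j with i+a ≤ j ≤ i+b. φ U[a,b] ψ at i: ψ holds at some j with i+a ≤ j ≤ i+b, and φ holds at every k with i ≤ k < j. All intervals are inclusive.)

0

Need earliest j ≥ 0 with □[0,1] (warn ∨ ¬ok), and (warn ∧ ¬ok) at every k in [0,j-1].
  j=0: rhs holds (empty prefix). k = 0.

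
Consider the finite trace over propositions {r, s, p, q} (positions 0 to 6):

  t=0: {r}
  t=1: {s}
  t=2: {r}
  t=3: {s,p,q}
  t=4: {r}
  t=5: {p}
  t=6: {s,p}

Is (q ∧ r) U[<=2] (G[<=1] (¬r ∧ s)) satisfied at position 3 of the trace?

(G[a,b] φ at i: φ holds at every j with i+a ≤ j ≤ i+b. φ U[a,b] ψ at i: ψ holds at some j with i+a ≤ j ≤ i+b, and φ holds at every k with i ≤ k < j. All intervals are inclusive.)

Does not hold

Need some j in [3,5] with G[<=1] (¬r ∧ s), and (q ∧ r) at every k in [3,j-1].
  j=3: G[<=1] (¬r ∧ s) — fails at 4.
  j=4: G[<=1] (¬r ∧ s) — fails at 4.
  j=5: G[<=1] (¬r ∧ s) — fails at 5.
No j in the window works → until fails.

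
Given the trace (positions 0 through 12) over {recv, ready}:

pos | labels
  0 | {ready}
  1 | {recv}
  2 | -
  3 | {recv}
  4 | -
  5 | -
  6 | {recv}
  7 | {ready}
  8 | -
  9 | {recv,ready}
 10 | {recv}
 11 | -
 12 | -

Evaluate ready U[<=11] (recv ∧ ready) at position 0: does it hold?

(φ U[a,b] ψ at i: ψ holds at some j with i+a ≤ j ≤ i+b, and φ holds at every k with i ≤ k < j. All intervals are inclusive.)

No

Need some j in [0,11] with (recv ∧ ready), and ready at every k in [0,j-1].
  j=0: (recv ∧ ready) false.
  j=1: (recv ∧ ready) false.
  j=2: (recv ∧ ready) false.
  j=3: (recv ∧ ready) false.
  j=4: (recv ∧ ready) false.
  j=5: (recv ∧ ready) false.
  j=6: (recv ∧ ready) false.
  j=7: (recv ∧ ready) false.
  j=8: (recv ∧ ready) false.
  j=9: (recv ∧ ready) holds, but ready fails at k=1 → not this j.
  j=10: (recv ∧ ready) false.
  j=11: (recv ∧ ready) false.
No j in the window works → until fails.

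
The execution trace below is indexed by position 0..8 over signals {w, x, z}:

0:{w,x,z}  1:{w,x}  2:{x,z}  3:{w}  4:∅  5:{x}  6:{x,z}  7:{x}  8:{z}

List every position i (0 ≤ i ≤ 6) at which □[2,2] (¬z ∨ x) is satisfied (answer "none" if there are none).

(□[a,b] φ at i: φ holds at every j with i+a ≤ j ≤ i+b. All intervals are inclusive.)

0, 1, 2, 3, 4, 5

Evaluate at each i in [0,6]:
  i=0: ✓ (all of [2,2])
  i=1: ✓ (all of [3,3])
  i=2: ✓ (all of [4,4])
  i=3: ✓ (all of [5,5])
  i=4: ✓ (all of [6,6])
  i=5: ✓ (all of [7,7])
  i=6: ✗ (fails at j=8)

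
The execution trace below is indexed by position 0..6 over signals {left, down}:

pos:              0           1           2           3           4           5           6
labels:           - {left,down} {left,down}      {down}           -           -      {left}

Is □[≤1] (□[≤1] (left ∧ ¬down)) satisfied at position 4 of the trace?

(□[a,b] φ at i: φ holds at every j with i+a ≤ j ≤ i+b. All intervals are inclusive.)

Check □[≤1] (left ∧ ¬down) at every j in [4,5]:
  j=4: fails at 4
  j=5: fails at 5
Fails at j=4 → formula fails.

Does not hold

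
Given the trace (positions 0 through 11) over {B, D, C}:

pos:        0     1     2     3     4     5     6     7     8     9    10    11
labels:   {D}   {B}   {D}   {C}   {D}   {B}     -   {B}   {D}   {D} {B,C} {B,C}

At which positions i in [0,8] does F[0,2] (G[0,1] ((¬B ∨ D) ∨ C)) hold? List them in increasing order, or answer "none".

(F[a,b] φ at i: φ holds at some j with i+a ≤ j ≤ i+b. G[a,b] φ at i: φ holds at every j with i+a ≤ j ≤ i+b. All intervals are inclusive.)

0, 1, 2, 3, 6, 7, 8

Evaluate at each i in [0,8]:
  i=0: ✓ (witness j=2)
  i=1: ✓ (witness j=2)
  i=2: ✓ (witness j=2)
  i=3: ✓ (witness j=3)
  i=4: ✗ (none in [4,6])
  i=5: ✗ (none in [5,7])
  i=6: ✓ (witness j=8)
  i=7: ✓ (witness j=8)
  i=8: ✓ (witness j=8)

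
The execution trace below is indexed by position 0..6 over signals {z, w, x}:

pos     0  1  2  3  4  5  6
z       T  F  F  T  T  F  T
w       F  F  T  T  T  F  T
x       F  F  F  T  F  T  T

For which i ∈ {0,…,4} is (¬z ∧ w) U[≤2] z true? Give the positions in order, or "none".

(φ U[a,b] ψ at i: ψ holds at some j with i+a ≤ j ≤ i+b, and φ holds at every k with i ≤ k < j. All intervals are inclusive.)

Evaluate at each i in [0,4]:
  i=0: ✓ (rhs at j=0)
  i=1: ✗ (lhs fails at k=1 before rhs at j=3)
  i=2: ✓ (rhs at j=3; lhs holds on [2,2])
  i=3: ✓ (rhs at j=3)
  i=4: ✓ (rhs at j=4)

0, 2, 3, 4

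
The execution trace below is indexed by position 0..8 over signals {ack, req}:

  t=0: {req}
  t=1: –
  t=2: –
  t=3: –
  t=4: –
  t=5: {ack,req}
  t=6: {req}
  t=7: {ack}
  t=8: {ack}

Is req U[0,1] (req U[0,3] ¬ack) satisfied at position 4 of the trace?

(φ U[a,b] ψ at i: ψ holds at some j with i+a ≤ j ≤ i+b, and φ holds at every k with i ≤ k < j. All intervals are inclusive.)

Need some j in [4,5] with (req U[0,3] ¬ack), and req at every k in [4,j-1].
  j=4: (req U[0,3] ¬ack) holds; no prefix to check → satisfied.

Yes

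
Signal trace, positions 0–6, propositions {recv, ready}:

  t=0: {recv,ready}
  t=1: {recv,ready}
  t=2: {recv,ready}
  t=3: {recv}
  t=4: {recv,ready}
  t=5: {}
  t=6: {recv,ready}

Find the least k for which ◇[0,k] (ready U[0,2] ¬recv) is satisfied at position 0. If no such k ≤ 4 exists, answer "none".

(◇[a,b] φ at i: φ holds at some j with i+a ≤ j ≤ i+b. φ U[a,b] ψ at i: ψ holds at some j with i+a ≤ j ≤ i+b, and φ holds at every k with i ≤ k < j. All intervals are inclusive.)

4

Scan j = 0,1,… for (ready U[0,2] ¬recv):
  j=0: fails
  j=1: fails
  j=2: fails
  j=3: fails
  j=4: holds
First hit at j=4, so smallest k = 4-0 = 4.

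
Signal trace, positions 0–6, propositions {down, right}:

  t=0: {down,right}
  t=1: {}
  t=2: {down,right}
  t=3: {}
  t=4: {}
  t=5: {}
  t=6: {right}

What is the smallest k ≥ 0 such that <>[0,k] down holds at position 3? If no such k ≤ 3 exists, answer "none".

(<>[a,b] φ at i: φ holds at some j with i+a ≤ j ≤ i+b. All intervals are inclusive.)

none

Scan j = 3,4,… for down:
  j=3: fails
  j=4: fails
  j=5: fails
  j=6: fails
No j in [3,6] satisfies it → none.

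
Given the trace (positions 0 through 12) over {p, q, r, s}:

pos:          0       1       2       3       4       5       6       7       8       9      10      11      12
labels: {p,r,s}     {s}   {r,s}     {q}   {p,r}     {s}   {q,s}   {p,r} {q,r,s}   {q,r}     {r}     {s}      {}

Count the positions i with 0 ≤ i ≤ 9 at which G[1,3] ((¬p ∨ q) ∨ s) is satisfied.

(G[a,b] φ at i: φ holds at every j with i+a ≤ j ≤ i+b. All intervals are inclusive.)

Evaluate at each i in [0,9]:
  i=0: ✓ (all of [1,3])
  i=1: ✗ (fails at j=4)
  i=2: ✗ (fails at j=4)
  i=3: ✗ (fails at j=4)
  i=4: ✗ (fails at j=7)
  i=5: ✗ (fails at j=7)
  i=6: ✗ (fails at j=7)
  i=7: ✓ (all of [8,10])
  i=8: ✓ (all of [9,11])
  i=9: ✓ (all of [10,12])
Positions where it holds: {0, 7, 8, 9} → 4.

4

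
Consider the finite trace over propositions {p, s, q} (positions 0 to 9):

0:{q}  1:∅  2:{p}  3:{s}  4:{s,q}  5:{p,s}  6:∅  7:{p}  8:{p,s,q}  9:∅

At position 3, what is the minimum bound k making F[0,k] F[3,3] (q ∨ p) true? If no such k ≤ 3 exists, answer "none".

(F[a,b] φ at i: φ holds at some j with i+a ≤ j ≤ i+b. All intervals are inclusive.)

Scan j = 3,4,… for F[3,3] (q ∨ p):
  j=3: fails
  j=4: holds
First hit at j=4, so smallest k = 4-3 = 1.

1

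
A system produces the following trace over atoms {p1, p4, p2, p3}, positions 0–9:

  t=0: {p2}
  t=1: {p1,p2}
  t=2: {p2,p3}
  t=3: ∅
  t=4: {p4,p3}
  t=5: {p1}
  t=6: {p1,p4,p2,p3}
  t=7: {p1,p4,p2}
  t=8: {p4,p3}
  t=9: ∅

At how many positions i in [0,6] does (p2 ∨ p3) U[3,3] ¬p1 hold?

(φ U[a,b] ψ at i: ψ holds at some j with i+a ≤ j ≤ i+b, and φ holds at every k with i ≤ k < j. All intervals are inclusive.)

Evaluate at each i in [0,6]:
  i=0: ✓ (rhs at j=3; lhs holds on [0,2])
  i=1: ✗ (lhs fails at k=3 before rhs at j=4)
  i=2: ✗ (no rhs in [5,5])
  i=3: ✗ (no rhs in [6,6])
  i=4: ✗ (no rhs in [7,7])
  i=5: ✗ (lhs fails at k=5 before rhs at j=8)
  i=6: ✓ (rhs at j=9; lhs holds on [6,8])
Positions where it holds: {0, 6} → 2.

2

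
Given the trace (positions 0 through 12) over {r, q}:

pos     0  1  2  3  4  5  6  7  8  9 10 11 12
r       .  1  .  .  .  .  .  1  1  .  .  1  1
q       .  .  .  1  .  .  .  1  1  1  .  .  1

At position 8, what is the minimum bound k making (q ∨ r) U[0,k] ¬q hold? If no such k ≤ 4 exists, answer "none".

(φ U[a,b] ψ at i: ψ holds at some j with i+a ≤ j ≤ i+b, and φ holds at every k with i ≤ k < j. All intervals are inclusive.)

Need earliest j ≥ 8 with ¬q, and (q ∨ r) at every k in [8,j-1].
  j=8: rhs fails.
  j=9: rhs fails.
  j=10: rhs holds; lhs holds on [8,9]. k = 2.

2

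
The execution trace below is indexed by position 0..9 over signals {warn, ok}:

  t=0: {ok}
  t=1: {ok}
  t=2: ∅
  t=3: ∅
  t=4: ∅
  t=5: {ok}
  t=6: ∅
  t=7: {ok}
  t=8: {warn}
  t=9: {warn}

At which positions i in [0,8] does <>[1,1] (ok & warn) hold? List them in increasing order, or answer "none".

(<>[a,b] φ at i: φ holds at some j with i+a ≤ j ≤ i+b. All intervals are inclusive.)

Evaluate at each i in [0,8]:
  i=0: ✗ (none in [1,1])
  i=1: ✗ (none in [2,2])
  i=2: ✗ (none in [3,3])
  i=3: ✗ (none in [4,4])
  i=4: ✗ (none in [5,5])
  i=5: ✗ (none in [6,6])
  i=6: ✗ (none in [7,7])
  i=7: ✗ (none in [8,8])
  i=8: ✗ (none in [9,9])

none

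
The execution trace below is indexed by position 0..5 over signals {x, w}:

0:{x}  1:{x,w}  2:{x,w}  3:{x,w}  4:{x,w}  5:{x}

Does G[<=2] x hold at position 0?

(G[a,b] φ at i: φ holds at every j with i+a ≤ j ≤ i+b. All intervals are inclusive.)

Holds

Check x at every j in [0,2]:
  j=0: true
  j=1: true
  j=2: true
All positions satisfy it → formula holds.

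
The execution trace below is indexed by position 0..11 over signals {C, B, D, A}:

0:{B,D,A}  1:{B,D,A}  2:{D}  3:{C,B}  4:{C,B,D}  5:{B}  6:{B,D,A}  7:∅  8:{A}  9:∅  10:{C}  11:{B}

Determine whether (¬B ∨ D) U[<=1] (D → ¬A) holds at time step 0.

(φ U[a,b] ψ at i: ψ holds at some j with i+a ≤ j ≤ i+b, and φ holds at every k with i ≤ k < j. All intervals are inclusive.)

False

Need some j in [0,1] with (D → ¬A), and (¬B ∨ D) at every k in [0,j-1].
  j=0: (D → ¬A) false.
  j=1: (D → ¬A) false.
No j in the window works → until fails.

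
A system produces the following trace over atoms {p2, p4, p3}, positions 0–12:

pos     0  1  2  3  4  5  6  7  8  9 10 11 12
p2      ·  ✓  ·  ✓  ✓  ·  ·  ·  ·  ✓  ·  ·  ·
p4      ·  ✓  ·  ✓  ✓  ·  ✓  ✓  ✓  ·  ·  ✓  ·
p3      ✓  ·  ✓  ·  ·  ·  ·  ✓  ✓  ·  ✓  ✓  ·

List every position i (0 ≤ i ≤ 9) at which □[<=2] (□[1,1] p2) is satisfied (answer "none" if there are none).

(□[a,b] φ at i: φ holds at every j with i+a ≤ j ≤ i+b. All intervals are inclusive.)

Evaluate at each i in [0,9]:
  i=0: ✗ (fails at j=1)
  i=1: ✗ (fails at j=1)
  i=2: ✗ (fails at j=4)
  i=3: ✗ (fails at j=4)
  i=4: ✗ (fails at j=4)
  i=5: ✗ (fails at j=5)
  i=6: ✗ (fails at j=6)
  i=7: ✗ (fails at j=7)
  i=8: ✗ (fails at j=9)
  i=9: ✗ (fails at j=9)

none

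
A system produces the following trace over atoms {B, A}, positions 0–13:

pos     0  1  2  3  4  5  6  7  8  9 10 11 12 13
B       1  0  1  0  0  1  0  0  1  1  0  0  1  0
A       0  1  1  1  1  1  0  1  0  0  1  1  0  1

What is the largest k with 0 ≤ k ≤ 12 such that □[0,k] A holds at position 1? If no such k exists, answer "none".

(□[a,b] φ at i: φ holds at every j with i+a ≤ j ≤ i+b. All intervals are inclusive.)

A must hold from j=1 onward; find where it first fails.
  j=1: holds
  j=2: holds
  j=3: holds
  j=4: holds
  j=5: holds
  j=6: fails
Holds on [1,5], so largest k = 4.

4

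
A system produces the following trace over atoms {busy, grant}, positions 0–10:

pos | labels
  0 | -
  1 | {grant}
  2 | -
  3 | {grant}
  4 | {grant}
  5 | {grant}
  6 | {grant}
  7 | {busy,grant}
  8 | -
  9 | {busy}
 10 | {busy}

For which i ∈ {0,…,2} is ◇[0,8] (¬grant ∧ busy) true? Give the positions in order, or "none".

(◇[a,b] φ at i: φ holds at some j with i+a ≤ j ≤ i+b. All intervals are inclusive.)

Evaluate at each i in [0,2]:
  i=0: ✗ (none in [0,8])
  i=1: ✓ (witness j=9)
  i=2: ✓ (witness j=9)

1, 2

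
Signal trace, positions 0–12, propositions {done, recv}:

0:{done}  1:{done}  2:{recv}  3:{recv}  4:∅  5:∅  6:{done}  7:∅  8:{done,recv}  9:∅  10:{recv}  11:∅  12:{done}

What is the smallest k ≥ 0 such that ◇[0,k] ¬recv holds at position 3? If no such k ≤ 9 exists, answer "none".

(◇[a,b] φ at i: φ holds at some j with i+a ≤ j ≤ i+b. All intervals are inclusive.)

1

Scan j = 3,4,… for ¬recv:
  j=3: fails
  j=4: holds
First hit at j=4, so smallest k = 4-3 = 1.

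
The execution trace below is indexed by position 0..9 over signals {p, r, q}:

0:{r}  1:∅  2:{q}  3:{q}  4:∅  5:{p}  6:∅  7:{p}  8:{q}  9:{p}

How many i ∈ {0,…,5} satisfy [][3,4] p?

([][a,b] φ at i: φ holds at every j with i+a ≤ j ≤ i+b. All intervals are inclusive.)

0

Evaluate at each i in [0,5]:
  i=0: ✗ (fails at j=3)
  i=1: ✗ (fails at j=4)
  i=2: ✗ (fails at j=6)
  i=3: ✗ (fails at j=6)
  i=4: ✗ (fails at j=8)
  i=5: ✗ (fails at j=8)
Positions where it holds: {} → 0.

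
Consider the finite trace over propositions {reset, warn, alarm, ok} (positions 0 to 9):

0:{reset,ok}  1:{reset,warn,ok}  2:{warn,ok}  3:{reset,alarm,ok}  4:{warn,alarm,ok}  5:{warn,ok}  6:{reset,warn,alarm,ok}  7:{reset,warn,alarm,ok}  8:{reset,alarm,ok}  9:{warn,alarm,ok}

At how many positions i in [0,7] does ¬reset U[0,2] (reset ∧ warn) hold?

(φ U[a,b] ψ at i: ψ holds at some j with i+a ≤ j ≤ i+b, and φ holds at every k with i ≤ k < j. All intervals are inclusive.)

Evaluate at each i in [0,7]:
  i=0: ✗ (lhs fails at k=0 before rhs at j=1)
  i=1: ✓ (rhs at j=1)
  i=2: ✗ (no rhs in [2,4])
  i=3: ✗ (no rhs in [3,5])
  i=4: ✓ (rhs at j=6; lhs holds on [4,5])
  i=5: ✓ (rhs at j=6; lhs holds on [5,5])
  i=6: ✓ (rhs at j=6)
  i=7: ✓ (rhs at j=7)
Positions where it holds: {1, 4, 5, 6, 7} → 5.

5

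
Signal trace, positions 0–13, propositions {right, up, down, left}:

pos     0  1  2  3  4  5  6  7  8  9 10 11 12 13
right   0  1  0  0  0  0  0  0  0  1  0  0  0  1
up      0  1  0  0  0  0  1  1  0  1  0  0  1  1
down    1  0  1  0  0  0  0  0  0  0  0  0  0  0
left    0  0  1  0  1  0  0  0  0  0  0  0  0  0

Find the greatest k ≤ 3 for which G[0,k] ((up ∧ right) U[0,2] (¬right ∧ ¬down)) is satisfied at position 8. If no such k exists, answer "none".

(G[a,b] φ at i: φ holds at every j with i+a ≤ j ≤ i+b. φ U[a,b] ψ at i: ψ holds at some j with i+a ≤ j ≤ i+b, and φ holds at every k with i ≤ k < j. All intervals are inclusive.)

((up ∧ right) U[0,2] (¬right ∧ ¬down)) must hold from j=8 onward; find where it first fails.
  j=8: holds
  j=9: holds
  j=10: holds
  j=11: holds
Holds through j=11; largest k = 3.

3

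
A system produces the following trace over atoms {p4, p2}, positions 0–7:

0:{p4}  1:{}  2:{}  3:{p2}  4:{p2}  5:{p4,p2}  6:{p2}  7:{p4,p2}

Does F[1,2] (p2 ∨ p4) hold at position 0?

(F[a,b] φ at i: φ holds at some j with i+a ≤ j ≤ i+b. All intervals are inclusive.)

Does not hold

Check (p2 ∨ p4) at each j in [1,2]:
  j=1: false
  j=2: false
No position in the window satisfies it → formula fails.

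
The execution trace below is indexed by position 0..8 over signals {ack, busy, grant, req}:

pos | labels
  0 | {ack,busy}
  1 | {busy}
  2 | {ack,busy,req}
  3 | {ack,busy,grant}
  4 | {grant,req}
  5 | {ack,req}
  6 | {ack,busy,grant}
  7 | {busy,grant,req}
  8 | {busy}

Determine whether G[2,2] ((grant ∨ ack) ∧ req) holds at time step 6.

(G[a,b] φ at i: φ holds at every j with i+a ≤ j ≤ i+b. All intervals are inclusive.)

Check ((grant ∨ ack) ∧ req) at every j in [8,8]:
  j=8: false
Fails at j=8 → formula fails.

No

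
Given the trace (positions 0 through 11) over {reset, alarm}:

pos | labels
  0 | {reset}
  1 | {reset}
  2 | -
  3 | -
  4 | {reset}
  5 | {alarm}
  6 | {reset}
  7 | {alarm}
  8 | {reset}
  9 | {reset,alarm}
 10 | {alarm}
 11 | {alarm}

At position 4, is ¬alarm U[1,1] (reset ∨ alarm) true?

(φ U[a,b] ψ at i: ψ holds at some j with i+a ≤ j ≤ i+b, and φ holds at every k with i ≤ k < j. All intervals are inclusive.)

Need some j in [5,5] with (reset ∨ alarm), and ¬alarm at every k in [4,j-1].
  j=5: (reset ∨ alarm) holds; ¬alarm holds at every k in [4,4] → satisfied.

Yes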